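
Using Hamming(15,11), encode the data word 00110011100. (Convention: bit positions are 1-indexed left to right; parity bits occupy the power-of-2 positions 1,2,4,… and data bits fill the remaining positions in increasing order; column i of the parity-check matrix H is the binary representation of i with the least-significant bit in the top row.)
Codeword c = d · G (mod 2), d = 00110011100:
  c[0] = d·G[:,0] = (00110011100)·(11011010101) mod 2 = 0+0+0+1+0+0+1+0+1+0+0 mod 2 = 1
  c[1] = d·G[:,1] = (00110011100)·(10110110011) mod 2 = 0+0+1+1+0+0+1+0+0+0+0 mod 2 = 1
  c[2] = d·G[:,2] = (00110011100)·(10000000000) mod 2 = 0+0+0+0+0+0+0+0+0+0+0 mod 2 = 0
  c[3] = d·G[:,3] = (00110011100)·(01110001111) mod 2 = 0+0+1+1+0+0+0+1+1+0+0 mod 2 = 0
  c[4] = d·G[:,4] = (00110011100)·(01000000000) mod 2 = 0+0+0+0+0+0+0+0+0+0+0 mod 2 = 0
  c[5] = d·G[:,5] = (00110011100)·(00100000000) mod 2 = 0+0+1+0+0+0+0+0+0+0+0 mod 2 = 1
  c[6] = d·G[:,6] = (00110011100)·(00010000000) mod 2 = 0+0+0+1+0+0+0+0+0+0+0 mod 2 = 1
  c[7] = d·G[:,7] = (00110011100)·(00001111111) mod 2 = 0+0+0+0+0+0+1+1+1+0+0 mod 2 = 1
  c[8] = d·G[:,8] = (00110011100)·(00001000000) mod 2 = 0+0+0+0+0+0+0+0+0+0+0 mod 2 = 0
  c[9] = d·G[:,9] = (00110011100)·(00000100000) mod 2 = 0+0+0+0+0+0+0+0+0+0+0 mod 2 = 0
  c[10] = d·G[:,10] = (00110011100)·(00000010000) mod 2 = 0+0+0+0+0+0+1+0+0+0+0 mod 2 = 1
  c[11] = d·G[:,11] = (00110011100)·(00000001000) mod 2 = 0+0+0+0+0+0+0+1+0+0+0 mod 2 = 1
  c[12] = d·G[:,12] = (00110011100)·(00000000100) mod 2 = 0+0+0+0+0+0+0+0+1+0+0 mod 2 = 1
  c[13] = d·G[:,13] = (00110011100)·(00000000010) mod 2 = 0+0+0+0+0+0+0+0+0+0+0 mod 2 = 0
  c[14] = d·G[:,14] = (00110011100)·(00000000001) mod 2 = 0+0+0+0+0+0+0+0+0+0+0 mod 2 = 0
Codeword = 110001110011100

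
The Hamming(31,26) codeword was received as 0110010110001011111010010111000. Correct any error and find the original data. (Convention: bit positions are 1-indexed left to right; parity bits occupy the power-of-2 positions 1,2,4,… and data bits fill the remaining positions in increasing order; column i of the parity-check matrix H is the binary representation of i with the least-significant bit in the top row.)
Syndrome s = H · r^T (mod 2), r = 0110010110001011111010010111000:
  s[0] = (1010101010101010101010101010101)·(0110010110001011111010010111000) mod 2 = 0+0+1+0+0+0+0+0+1+0+0+0+1+0+1+0+1+0+1+0+1+0+0+0+0+0+1+0+0+0+0 mod 2 = 0
  s[1] = (0110011001100110011001100110011)·(0110010110001011111010010111000) mod 2 = 0+1+1+0+0+1+0+0+0+0+0+0+0+0+1+0+0+1+1+0+0+0+0+0+0+1+1+0+0+0+0 mod 2 = 0
  s[2] = (0001111000011110000111100001111)·(0110010110001011111010010111000) mod 2 = 0+0+0+0+0+1+0+0+0+0+0+0+1+0+1+0+0+0+0+0+1+0+0+0+0+0+0+1+0+0+0 mod 2 = 1
  s[3] = (0000000111111110000000011111111)·(0110010110001011111010010111000) mod 2 = 0+0+0+0+0+0+0+1+1+0+0+0+1+0+1+0+0+0+0+0+0+0+0+1+0+1+1+1+0+0+0 mod 2 = 0
  s[4] = (0000000000000001111111111111111)·(0110010110001011111010010111000) mod 2 = 0+0+0+0+0+0+0+0+0+0+0+0+0+0+0+1+1+1+1+0+1+0+0+1+0+1+1+1+0+0+0 mod 2 = 1
Syndrome = 00101
Column 20 of H equals this syndrome → error at bit 20 (1-indexed).
Flip bit 20: 0110010110001011111010010111000 → 0110010110001011111110010111000
Extract data bits at positions {3,5,6,7,9,10,11,12,13,14,15,17,18,19,20,21,22,23,24,25,26,27,28,29,30,31}: 10101000101111110010111000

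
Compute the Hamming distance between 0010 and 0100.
XOR = 0110, count of 1s = 2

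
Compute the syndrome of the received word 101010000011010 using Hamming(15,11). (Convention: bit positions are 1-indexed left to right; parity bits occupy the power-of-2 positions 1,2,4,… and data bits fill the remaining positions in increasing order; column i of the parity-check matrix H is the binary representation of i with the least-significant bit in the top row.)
Syndrome s = H · r^T (mod 2), r = 101010000011010:
  s[0] = (101010101010101)·(101010000011010) mod 2 = 1+0+1+0+1+0+0+0+0+0+1+0+0+0+0 mod 2 = 0
  s[1] = (011001100110011)·(101010000011010) mod 2 = 0+0+1+0+0+0+0+0+0+0+1+0+0+1+0 mod 2 = 1
  s[2] = (000111100001111)·(101010000011010) mod 2 = 0+0+0+0+1+0+0+0+0+0+0+1+0+1+0 mod 2 = 1
  s[3] = (000000011111111)·(101010000011010) mod 2 = 0+0+0+0+0+0+0+0+0+0+1+1+0+1+0 mod 2 = 1
Syndrome = 0111
Non-zero syndrome: error at position 14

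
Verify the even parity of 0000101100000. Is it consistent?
Sum of all bits: 0+0+0+0+1+0+1+1+0+0+0+0+0 = 3; 3 mod 2 = 1. Result is 1 → parity error detected.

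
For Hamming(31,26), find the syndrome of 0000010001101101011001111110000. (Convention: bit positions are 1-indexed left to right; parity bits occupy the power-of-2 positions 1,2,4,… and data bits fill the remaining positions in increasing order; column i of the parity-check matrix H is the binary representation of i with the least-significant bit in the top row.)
Syndrome s = H · r^T (mod 2), r = 0000010001101101011001111110000:
  s[0] = (1010101010101010101010101010101)·(0000010001101101011001111110000) mod 2 = 0+0+0+0+0+0+0+0+0+0+1+0+1+0+0+0+0+0+1+0+0+0+1+0+1+0+1+0+0+0+0 mod 2 = 0
  s[1] = (0110011001100110011001100110011)·(0000010001101101011001111110000) mod 2 = 0+0+0+0+0+1+0+0+0+1+1+0+0+1+0+0+0+1+1+0+0+1+1+0+0+1+1+0+0+0+0 mod 2 = 0
  s[2] = (0001111000011110000111100001111)·(0000010001101101011001111110000) mod 2 = 0+0+0+0+0+1+0+0+0+0+0+0+1+1+0+0+0+0+0+0+0+1+1+0+0+0+0+0+0+0+0 mod 2 = 1
  s[3] = (0000000111111110000000011111111)·(0000010001101101011001111110000) mod 2 = 0+0+0+0+0+0+0+0+0+1+1+0+1+1+0+0+0+0+0+0+0+0+0+1+1+1+1+0+0+0+0 mod 2 = 0
  s[4] = (0000000000000001111111111111111)·(0000010001101101011001111110000) mod 2 = 0+0+0+0+0+0+0+0+0+0+0+0+0+0+0+1+0+1+1+0+0+1+1+1+1+1+1+0+0+0+0 mod 2 = 1
Syndrome = 00101
Non-zero syndrome: error at position 20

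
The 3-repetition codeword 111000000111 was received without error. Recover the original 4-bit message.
Split into 3-bit blocks: 111 000 000 111
Data = 1001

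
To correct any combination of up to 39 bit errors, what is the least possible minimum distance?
Correcting t errors requires d_min ≥ 2t + 1 = 2·39 + 1 = 79.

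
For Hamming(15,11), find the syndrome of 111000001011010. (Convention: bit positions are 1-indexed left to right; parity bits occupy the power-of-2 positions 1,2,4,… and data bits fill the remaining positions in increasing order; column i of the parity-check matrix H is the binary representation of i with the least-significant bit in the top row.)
Syndrome s = H · r^T (mod 2), r = 111000001011010:
  s[0] = (101010101010101)·(111000001011010) mod 2 = 1+0+1+0+0+0+0+0+1+0+1+0+0+0+0 mod 2 = 0
  s[1] = (011001100110011)·(111000001011010) mod 2 = 0+1+1+0+0+0+0+0+0+0+1+0+0+1+0 mod 2 = 0
  s[2] = (000111100001111)·(111000001011010) mod 2 = 0+0+0+0+0+0+0+0+0+0+0+1+0+1+0 mod 2 = 0
  s[3] = (000000011111111)·(111000001011010) mod 2 = 0+0+0+0+0+0+0+0+1+0+1+1+0+1+0 mod 2 = 0
Syndrome = 0000
s = 0: no error detected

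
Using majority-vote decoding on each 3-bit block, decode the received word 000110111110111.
Split into 3-bit blocks and majority-vote each:
  block 1 = 000: 0 ones, 3 zeros → 0
  block 2 = 110: 2 ones, 1 zeros → 1
  block 3 = 111: 3 ones, 0 zeros → 1
  block 4 = 110: 2 ones, 1 zeros → 1
  block 5 = 111: 3 ones, 0 zeros → 1
Decoded = 01111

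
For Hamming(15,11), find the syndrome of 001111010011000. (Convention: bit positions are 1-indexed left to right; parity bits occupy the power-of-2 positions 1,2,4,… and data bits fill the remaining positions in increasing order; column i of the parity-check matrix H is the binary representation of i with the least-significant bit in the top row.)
Syndrome s = H · r^T (mod 2), r = 001111010011000:
  s[0] = (101010101010101)·(001111010011000) mod 2 = 0+0+1+0+1+0+0+0+0+0+1+0+0+0+0 mod 2 = 1
  s[1] = (011001100110011)·(001111010011000) mod 2 = 0+0+1+0+0+1+0+0+0+0+1+0+0+0+0 mod 2 = 1
  s[2] = (000111100001111)·(001111010011000) mod 2 = 0+0+0+1+1+1+0+0+0+0+0+1+0+0+0 mod 2 = 0
  s[3] = (000000011111111)·(001111010011000) mod 2 = 0+0+0+0+0+0+0+1+0+0+1+1+0+0+0 mod 2 = 1
Syndrome = 1101
Non-zero syndrome: error at position 11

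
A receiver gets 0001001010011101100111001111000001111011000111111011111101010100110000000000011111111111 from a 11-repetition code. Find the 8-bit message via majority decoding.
Split into 11-bit blocks and majority-vote each:
  block 1 = 00010010100: 3 ones, 8 zeros → 0
  block 2 = 11101100111: 8 ones, 3 zeros → 1
  block 3 = 00111100000: 4 ones, 7 zeros → 0
  block 4 = 11110110001: 7 ones, 4 zeros → 1
  block 5 = 11111011111: 10 ones, 1 zeros → 1
  block 6 = 10101010011: 6 ones, 5 zeros → 1
  block 7 = 00000000000: 0 ones, 11 zeros → 0
  block 8 = 11111111111: 11 ones, 0 zeros → 1
Decoded = 01011101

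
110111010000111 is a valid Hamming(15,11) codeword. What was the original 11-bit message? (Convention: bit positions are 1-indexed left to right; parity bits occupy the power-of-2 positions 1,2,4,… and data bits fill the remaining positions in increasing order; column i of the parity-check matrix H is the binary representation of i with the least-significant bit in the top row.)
Parity bits occupy power-of-2 positions; data bits are at positions {3,5,6,7,9,10,11,12,13,14,15} (1-indexed).
Extract: c[3]=0 c[5]=1 c[6]=1 c[7]=0 c[9]=0 c[10]=0 c[11]=0 c[12]=0 c[13]=1 c[14]=1 c[15]=1
Data = 01100000111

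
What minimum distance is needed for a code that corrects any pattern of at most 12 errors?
Correcting t errors requires d_min ≥ 2t + 1 = 2·12 + 1 = 25.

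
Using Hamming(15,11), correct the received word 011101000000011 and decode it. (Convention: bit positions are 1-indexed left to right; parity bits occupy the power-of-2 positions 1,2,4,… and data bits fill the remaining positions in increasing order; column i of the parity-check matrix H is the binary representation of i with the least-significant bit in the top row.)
Syndrome s = H · r^T (mod 2), r = 011101000000011:
  s[0] = (101010101010101)·(011101000000011) mod 2 = 0+0+1+0+0+0+0+0+0+0+0+0+0+0+1 mod 2 = 0
  s[1] = (011001100110011)·(011101000000011) mod 2 = 0+1+1+0+0+1+0+0+0+0+0+0+0+1+1 mod 2 = 1
  s[2] = (000111100001111)·(011101000000011) mod 2 = 0+0+0+1+0+1+0+0+0+0+0+0+0+1+1 mod 2 = 0
  s[3] = (000000011111111)·(011101000000011) mod 2 = 0+0+0+0+0+0+0+0+0+0+0+0+0+1+1 mod 2 = 0
Syndrome = 0100
Column 2 of H equals this syndrome → error at bit 2 (1-indexed).
Flip bit 2: 011101000000011 → 001101000000011
Extract data bits at positions {3,5,6,7,9,10,11,12,13,14,15}: 10100000011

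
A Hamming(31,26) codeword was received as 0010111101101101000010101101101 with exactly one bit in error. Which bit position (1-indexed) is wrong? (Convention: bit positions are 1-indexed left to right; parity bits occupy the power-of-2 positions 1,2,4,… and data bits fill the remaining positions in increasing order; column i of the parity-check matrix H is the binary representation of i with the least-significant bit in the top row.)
Syndrome s = H · r^T (mod 2), r = 0010111101101101000010101101101:
  s[0] = (1010101010101010101010101010101)·(0010111101101101000010101101101) mod 2 = 0+0+1+0+1+0+1+0+0+0+1+0+1+0+0+0+0+0+0+0+1+0+1+0+1+0+0+0+1+0+1 mod 2 = 0
  s[1] = (0110011001100110011001100110011)·(0010111101101101000010101101101) mod 2 = 0+0+1+0+0+1+1+0+0+1+1+0+0+1+0+0+0+0+0+0+0+0+1+0+0+1+0+0+0+0+1 mod 2 = 1
  s[2] = (0001111000011110000111100001111)·(0010111101101101000010101101101) mod 2 = 0+0+0+0+1+1+1+0+0+0+0+0+1+1+0+0+0+0+0+0+1+0+1+0+0+0+0+1+1+0+1 mod 2 = 0
  s[3] = (0000000111111110000000011111111)·(0010111101101101000010101101101) mod 2 = 0+0+0+0+0+0+0+1+0+1+1+0+1+1+0+0+0+0+0+0+0+0+0+0+1+1+0+1+1+0+1 mod 2 = 0
  s[4] = (0000000000000001111111111111111)·(0010111101101101000010101101101) mod 2 = 0+0+0+0+0+0+0+0+0+0+0+0+0+0+0+1+0+0+0+0+1+0+1+0+1+1+0+1+1+0+1 mod 2 = 0
Syndrome = 01000
Column i of H is the binary representation of i, so the syndrome is the binary index of the flipped bit.
Read s = 01000 with s[0] as LSB: 0·2^0 + 1·2^1 + 0·2^2 + 0·2^3 + 0·2^4 = 2.
Error is at bit position 2.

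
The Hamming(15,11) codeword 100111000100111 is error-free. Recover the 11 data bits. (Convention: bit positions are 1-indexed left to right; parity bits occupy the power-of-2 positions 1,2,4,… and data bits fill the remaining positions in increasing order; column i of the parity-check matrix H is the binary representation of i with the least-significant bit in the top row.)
Parity bits occupy power-of-2 positions; data bits are at positions {3,5,6,7,9,10,11,12,13,14,15} (1-indexed).
Extract: c[3]=0 c[5]=1 c[6]=1 c[7]=0 c[9]=0 c[10]=1 c[11]=0 c[12]=0 c[13]=1 c[14]=1 c[15]=1
Data = 01100100111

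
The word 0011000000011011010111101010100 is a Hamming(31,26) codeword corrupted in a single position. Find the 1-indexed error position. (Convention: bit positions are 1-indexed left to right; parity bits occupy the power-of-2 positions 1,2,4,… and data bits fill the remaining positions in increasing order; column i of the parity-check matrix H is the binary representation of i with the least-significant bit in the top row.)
Syndrome s = H · r^T (mod 2), r = 0011000000011011010111101010100:
  s[0] = (1010101010101010101010101010101)·(0011000000011011010111101010100) mod 2 = 0+0+1+0+0+0+0+0+0+0+0+0+1+0+1+0+0+0+0+0+1+0+1+0+1+0+1+0+1+0+0 mod 2 = 0
  s[1] = (0110011001100110011001100110011)·(0011000000011011010111101010100) mod 2 = 0+0+1+0+0+0+0+0+0+0+0+0+0+0+1+0+0+1+0+0+0+1+1+0+0+0+1+0+0+0+0 mod 2 = 0
  s[2] = (0001111000011110000111100001111)·(0011000000011011010111101010100) mod 2 = 0+0+0+1+0+0+0+0+0+0+0+1+1+0+1+0+0+0+0+1+1+1+1+0+0+0+0+0+1+0+0 mod 2 = 1
  s[3] = (0000000111111110000000011111111)·(0011000000011011010111101010100) mod 2 = 0+0+0+0+0+0+0+0+0+0+0+1+1+0+1+0+0+0+0+0+0+0+0+0+1+0+1+0+1+0+0 mod 2 = 0
  s[4] = (0000000000000001111111111111111)·(0011000000011011010111101010100) mod 2 = 0+0+0+0+0+0+0+0+0+0+0+0+0+0+0+1+0+1+0+1+1+1+1+0+1+0+1+0+1+0+0 mod 2 = 1
Syndrome = 00101
Column i of H is the binary representation of i, so the syndrome is the binary index of the flipped bit.
Read s = 00101 with s[0] as LSB: 0·2^0 + 0·2^1 + 1·2^2 + 0·2^3 + 1·2^4 = 20.
Error is at bit position 20.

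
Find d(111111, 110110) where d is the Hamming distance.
XOR = 001001, count of 1s = 2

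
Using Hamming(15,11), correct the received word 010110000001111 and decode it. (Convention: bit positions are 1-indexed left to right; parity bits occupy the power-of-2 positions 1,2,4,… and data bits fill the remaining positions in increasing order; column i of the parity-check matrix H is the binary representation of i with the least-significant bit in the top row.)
Syndrome s = H · r^T (mod 2), r = 010110000001111:
  s[0] = (101010101010101)·(010110000001111) mod 2 = 0+0+0+0+1+0+0+0+0+0+0+0+1+0+1 mod 2 = 1
  s[1] = (011001100110011)·(010110000001111) mod 2 = 0+1+0+0+0+0+0+0+0+0+0+0+0+1+1 mod 2 = 1
  s[2] = (000111100001111)·(010110000001111) mod 2 = 0+0+0+1+1+0+0+0+0+0+0+1+1+1+1 mod 2 = 0
  s[3] = (000000011111111)·(010110000001111) mod 2 = 0+0+0+0+0+0+0+0+0+0+0+1+1+1+1 mod 2 = 0
Syndrome = 1100
Column 3 of H equals this syndrome → error at bit 3 (1-indexed).
Flip bit 3: 010110000001111 → 011110000001111
Extract data bits at positions {3,5,6,7,9,10,11,12,13,14,15}: 11000001111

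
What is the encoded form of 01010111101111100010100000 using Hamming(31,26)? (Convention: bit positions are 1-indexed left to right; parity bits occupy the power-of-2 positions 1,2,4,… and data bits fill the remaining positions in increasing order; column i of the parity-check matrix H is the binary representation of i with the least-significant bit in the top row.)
Codeword c = d · G (mod 2), d = 01010111101111100010100000:
  c[0] = d·G[:,0] = (01010111101111100010100000)·(11011010101101010101010101) mod 2 = 0+1+0+1+0+0+1+0+1+0+1+1+0+1+0+0+0+0+0+0+0+0+0+0+0+0 mod 2 = 1
  c[1] = d·G[:,1] = (01010111101111100010100000)·(10110110011011001100110011) mod 2 = 0+0+0+1+0+1+1+0+0+0+1+0+1+1+0+0+0+0+0+0+1+0+0+0+0+0 mod 2 = 1
  c[2] = d·G[:,2] = (01010111101111100010100000)·(10000000000000000000000000) mod 2 = 0+0+0+0+0+0+0+0+0+0+0+0+0+0+0+0+0+0+0+0+0+0+0+0+0+0 mod 2 = 0
  c[3] = d·G[:,3] = (01010111101111100010100000)·(01110001111000111100001111) mod 2 = 0+1+0+1+0+0+0+1+1+0+1+0+0+0+1+0+0+0+0+0+0+0+0+0+0+0 mod 2 = 0
  c[4] = d·G[:,4] = (01010111101111100010100000)·(01000000000000000000000000) mod 2 = 0+1+0+0+0+0+0+0+0+0+0+0+0+0+0+0+0+0+0+0+0+0+0+0+0+0 mod 2 = 1
  c[5] = d·G[:,5] = (01010111101111100010100000)·(00100000000000000000000000) mod 2 = 0+0+0+0+0+0+0+0+0+0+0+0+0+0+0+0+0+0+0+0+0+0+0+0+0+0 mod 2 = 0
  c[6] = d·G[:,6] = (01010111101111100010100000)·(00010000000000000000000000) mod 2 = 0+0+0+1+0+0+0+0+0+0+0+0+0+0+0+0+0+0+0+0+0+0+0+0+0+0 mod 2 = 1
  c[7] = d·G[:,7] = (01010111101111100010100000)·(00001111111000000011111111) mod 2 = 0+0+0+0+0+1+1+1+1+0+1+0+0+0+0+0+0+0+1+0+1+0+0+0+0+0 mod 2 = 1
  c[8] = d·G[:,8] = (01010111101111100010100000)·(00001000000000000000000000) mod 2 = 0+0+0+0+0+0+0+0+0+0+0+0+0+0+0+0+0+0+0+0+0+0+0+0+0+0 mod 2 = 0
  c[9] = d·G[:,9] = (01010111101111100010100000)·(00000100000000000000000000) mod 2 = 0+0+0+0+0+1+0+0+0+0+0+0+0+0+0+0+0+0+0+0+0+0+0+0+0+0 mod 2 = 1
  c[10] = d·G[:,10] = (01010111101111100010100000)·(00000010000000000000000000) mod 2 = 0+0+0+0+0+0+1+0+0+0+0+0+0+0+0+0+0+0+0+0+0+0+0+0+0+0 mod 2 = 1
  c[11] = d·G[:,11] = (01010111101111100010100000)·(00000001000000000000000000) mod 2 = 0+0+0+0+0+0+0+1+0+0+0+0+0+0+0+0+0+0+0+0+0+0+0+0+0+0 mod 2 = 1
  c[12] = d·G[:,12] = (01010111101111100010100000)·(00000000100000000000000000) mod 2 = 0+0+0+0+0+0+0+0+1+0+0+0+0+0+0+0+0+0+0+0+0+0+0+0+0+0 mod 2 = 1
  c[13] = d·G[:,13] = (01010111101111100010100000)·(00000000010000000000000000) mod 2 = 0+0+0+0+0+0+0+0+0+0+0+0+0+0+0+0+0+0+0+0+0+0+0+0+0+0 mod 2 = 0
  c[14] = d·G[:,14] = (01010111101111100010100000)·(00000000001000000000000000) mod 2 = 0+0+0+0+0+0+0+0+0+0+1+0+0+0+0+0+0+0+0+0+0+0+0+0+0+0 mod 2 = 1
  c[15] = d·G[:,15] = (01010111101111100010100000)·(00000000000111111111111111) mod 2 = 0+0+0+0+0+0+0+0+0+0+0+1+1+1+1+0+0+0+1+0+1+0+0+0+0+0 mod 2 = 0
  c[16] = d·G[:,16] = (01010111101111100010100000)·(00000000000100000000000000) mod 2 = 0+0+0+0+0+0+0+0+0+0+0+1+0+0+0+0+0+0+0+0+0+0+0+0+0+0 mod 2 = 1
  c[17] = d·G[:,17] = (01010111101111100010100000)·(00000000000010000000000000) mod 2 = 0+0+0+0+0+0+0+0+0+0+0+0+1+0+0+0+0+0+0+0+0+0+0+0+0+0 mod 2 = 1
  c[18] = d·G[:,18] = (01010111101111100010100000)·(00000000000001000000000000) mod 2 = 0+0+0+0+0+0+0+0+0+0+0+0+0+1+0+0+0+0+0+0+0+0+0+0+0+0 mod 2 = 1
  c[19] = d·G[:,19] = (01010111101111100010100000)·(00000000000000100000000000) mod 2 = 0+0+0+0+0+0+0+0+0+0+0+0+0+0+1+0+0+0+0+0+0+0+0+0+0+0 mod 2 = 1
  c[20] = d·G[:,20] = (01010111101111100010100000)·(00000000000000010000000000) mod 2 = 0+0+0+0+0+0+0+0+0+0+0+0+0+0+0+0+0+0+0+0+0+0+0+0+0+0 mod 2 = 0
  c[21] = d·G[:,21] = (01010111101111100010100000)·(00000000000000001000000000) mod 2 = 0+0+0+0+0+0+0+0+0+0+0+0+0+0+0+0+0+0+0+0+0+0+0+0+0+0 mod 2 = 0
  c[22] = d·G[:,22] = (01010111101111100010100000)·(00000000000000000100000000) mod 2 = 0+0+0+0+0+0+0+0+0+0+0+0+0+0+0+0+0+0+0+0+0+0+0+0+0+0 mod 2 = 0
  c[23] = d·G[:,23] = (01010111101111100010100000)·(00000000000000000010000000) mod 2 = 0+0+0+0+0+0+0+0+0+0+0+0+0+0+0+0+0+0+1+0+0+0+0+0+0+0 mod 2 = 1
  c[24] = d·G[:,24] = (01010111101111100010100000)·(00000000000000000001000000) mod 2 = 0+0+0+0+0+0+0+0+0+0+0+0+0+0+0+0+0+0+0+0+0+0+0+0+0+0 mod 2 = 0
  c[25] = d·G[:,25] = (01010111101111100010100000)·(00000000000000000000100000) mod 2 = 0+0+0+0+0+0+0+0+0+0+0+0+0+0+0+0+0+0+0+0+1+0+0+0+0+0 mod 2 = 1
  c[26] = d·G[:,26] = (01010111101111100010100000)·(00000000000000000000010000) mod 2 = 0+0+0+0+0+0+0+0+0+0+0+0+0+0+0+0+0+0+0+0+0+0+0+0+0+0 mod 2 = 0
  c[27] = d·G[:,27] = (01010111101111100010100000)·(00000000000000000000001000) mod 2 = 0+0+0+0+0+0+0+0+0+0+0+0+0+0+0+0+0+0+0+0+0+0+0+0+0+0 mod 2 = 0
  c[28] = d·G[:,28] = (01010111101111100010100000)·(00000000000000000000000100) mod 2 = 0+0+0+0+0+0+0+0+0+0+0+0+0+0+0+0+0+0+0+0+0+0+0+0+0+0 mod 2 = 0
  c[29] = d·G[:,29] = (01010111101111100010100000)·(00000000000000000000000010) mod 2 = 0+0+0+0+0+0+0+0+0+0+0+0+0+0+0+0+0+0+0+0+0+0+0+0+0+0 mod 2 = 0
  c[30] = d·G[:,30] = (01010111101111100010100000)·(00000000000000000000000001) mod 2 = 0+0+0+0+0+0+0+0+0+0+0+0+0+0+0+0+0+0+0+0+0+0+0+0+0+0 mod 2 = 0
Codeword = 1100101101111010111100010100000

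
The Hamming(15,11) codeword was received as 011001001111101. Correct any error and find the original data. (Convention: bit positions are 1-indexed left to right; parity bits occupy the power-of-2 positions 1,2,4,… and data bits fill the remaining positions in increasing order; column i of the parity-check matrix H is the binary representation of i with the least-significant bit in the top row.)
Syndrome s = H · r^T (mod 2), r = 011001001111101:
  s[0] = (101010101010101)·(011001001111101) mod 2 = 0+0+1+0+0+0+0+0+1+0+1+0+1+0+1 mod 2 = 1
  s[1] = (011001100110011)·(011001001111101) mod 2 = 0+1+1+0+0+1+0+0+0+1+1+0+0+0+1 mod 2 = 0
  s[2] = (000111100001111)·(011001001111101) mod 2 = 0+0+0+0+0+1+0+0+0+0+0+1+1+0+1 mod 2 = 0
  s[3] = (000000011111111)·(011001001111101) mod 2 = 0+0+0+0+0+0+0+0+1+1+1+1+1+0+1 mod 2 = 0
Syndrome = 1000
Column 1 of H equals this syndrome → error at bit 1 (1-indexed).
Flip bit 1: 011001001111101 → 111001001111101
Extract data bits at positions {3,5,6,7,9,10,11,12,13,14,15}: 10101111101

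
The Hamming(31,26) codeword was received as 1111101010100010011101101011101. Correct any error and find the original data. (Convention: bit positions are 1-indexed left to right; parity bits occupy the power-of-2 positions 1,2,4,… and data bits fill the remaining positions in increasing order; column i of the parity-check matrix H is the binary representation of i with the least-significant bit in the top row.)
Syndrome s = H · r^T (mod 2), r = 1111101010100010011101101011101:
  s[0] = (1010101010101010101010101010101)·(1111101010100010011101101011101) mod 2 = 1+0+1+0+1+0+1+0+1+0+1+0+0+0+1+0+0+0+1+0+0+0+1+0+1+0+1+0+1+0+1 mod 2 = 1
  s[1] = (0110011001100110011001100110011)·(1111101010100010011101101011101) mod 2 = 0+1+1+0+0+0+1+0+0+0+1+0+0+0+1+0+0+1+1+0+0+1+1+0+0+0+1+0+0+0+1 mod 2 = 1
  s[2] = (0001111000011110000111100001111)·(1111101010100010011101101011101) mod 2 = 0+0+0+1+1+0+1+0+0+0+0+0+0+0+1+0+0+0+0+1+0+1+1+0+0+0+0+1+1+0+1 mod 2 = 0
  s[3] = (0000000111111110000000011111111)·(1111101010100010011101101011101) mod 2 = 0+0+0+0+0+0+0+0+1+0+1+0+0+0+1+0+0+0+0+0+0+0+0+0+1+0+1+1+1+0+1 mod 2 = 0
  s[4] = (0000000000000001111111111111111)·(1111101010100010011101101011101) mod 2 = 0+0+0+0+0+0+0+0+0+0+0+0+0+0+0+0+0+1+1+1+0+1+1+0+1+0+1+1+1+0+1 mod 2 = 0
Syndrome = 11000
Column 3 of H equals this syndrome → error at bit 3 (1-indexed).
Flip bit 3: 1111101010100010011101101011101 → 1101101010100010011101101011101
Extract data bits at positions {3,5,6,7,9,10,11,12,13,14,15,17,18,19,20,21,22,23,24,25,26,27,28,29,30,31}: 01011010001011101101011101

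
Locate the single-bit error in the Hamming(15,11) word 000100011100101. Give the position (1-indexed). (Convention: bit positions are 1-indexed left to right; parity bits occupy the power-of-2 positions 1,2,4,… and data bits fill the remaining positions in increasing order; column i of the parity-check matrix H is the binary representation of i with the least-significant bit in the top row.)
Syndrome s = H · r^T (mod 2), r = 000100011100101:
  s[0] = (101010101010101)·(000100011100101) mod 2 = 0+0+0+0+0+0+0+0+1+0+0+0+1+0+1 mod 2 = 1
  s[1] = (011001100110011)·(000100011100101) mod 2 = 0+0+0+0+0+0+0+0+0+1+0+0+0+0+1 mod 2 = 0
  s[2] = (000111100001111)·(000100011100101) mod 2 = 0+0+0+1+0+0+0+0+0+0+0+0+1+0+1 mod 2 = 1
  s[3] = (000000011111111)·(000100011100101) mod 2 = 0+0+0+0+0+0+0+1+1+1+0+0+1+0+1 mod 2 = 1
Syndrome = 1011
Column i of H is the binary representation of i, so the syndrome is the binary index of the flipped bit.
Read s = 1011 with s[0] as LSB: 1·2^0 + 0·2^1 + 1·2^2 + 1·2^3 = 13.
Error is at bit position 13.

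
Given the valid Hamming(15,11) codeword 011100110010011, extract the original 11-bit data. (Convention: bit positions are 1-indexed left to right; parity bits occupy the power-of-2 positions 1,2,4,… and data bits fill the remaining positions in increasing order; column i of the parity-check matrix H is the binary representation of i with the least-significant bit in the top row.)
Parity bits occupy power-of-2 positions; data bits are at positions {3,5,6,7,9,10,11,12,13,14,15} (1-indexed).
Extract: c[3]=1 c[5]=0 c[6]=0 c[7]=1 c[9]=0 c[10]=0 c[11]=1 c[12]=0 c[13]=0 c[14]=1 c[15]=1
Data = 10010010011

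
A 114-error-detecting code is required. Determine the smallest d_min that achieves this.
Detecting e errors requires d_min ≥ e + 1 = 114 + 1 = 115.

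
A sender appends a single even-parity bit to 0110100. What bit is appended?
Sum of data bits: 0+1+1+0+1+0+0 = 3.
3 mod 2 = 1, so parity bit = 1.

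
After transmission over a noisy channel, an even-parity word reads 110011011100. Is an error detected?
Sum of received bits: 1+1+0+0+1+1+0+1+1+1+0+0 = 7; 7 mod 2 = 1. Result is 1 ≠ 0 → error detected.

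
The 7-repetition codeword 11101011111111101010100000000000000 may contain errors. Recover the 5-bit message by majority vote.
Split into 7-bit blocks and majority-vote each:
  block 1 = 1110101: 5 ones, 2 zeros → 1
  block 2 = 1111111: 7 ones, 0 zeros → 1
  block 3 = 1010101: 4 ones, 3 zeros → 1
  block 4 = 0000000: 0 ones, 7 zeros → 0
  block 5 = 0000000: 0 ones, 7 zeros → 0
Decoded = 11100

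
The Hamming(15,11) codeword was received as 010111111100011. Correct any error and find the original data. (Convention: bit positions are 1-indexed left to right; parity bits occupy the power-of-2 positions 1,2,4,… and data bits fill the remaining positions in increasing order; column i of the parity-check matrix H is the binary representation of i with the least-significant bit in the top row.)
Syndrome s = H · r^T (mod 2), r = 010111111100011:
  s[0] = (101010101010101)·(010111111100011) mod 2 = 0+0+0+0+1+0+1+0+1+0+0+0+0+0+1 mod 2 = 0
  s[1] = (011001100110011)·(010111111100011) mod 2 = 0+1+0+0+0+1+1+0+0+1+0+0+0+1+1 mod 2 = 0
  s[2] = (000111100001111)·(010111111100011) mod 2 = 0+0+0+1+1+1+1+0+0+0+0+0+0+1+1 mod 2 = 0
  s[3] = (000000011111111)·(010111111100011) mod 2 = 0+0+0+0+0+0+0+1+1+1+0+0+0+1+1 mod 2 = 1
Syndrome = 0001
Column 8 of H equals this syndrome → error at bit 8 (1-indexed).
Flip bit 8: 010111111100011 → 010111101100011
Extract data bits at positions {3,5,6,7,9,10,11,12,13,14,15}: 01111100011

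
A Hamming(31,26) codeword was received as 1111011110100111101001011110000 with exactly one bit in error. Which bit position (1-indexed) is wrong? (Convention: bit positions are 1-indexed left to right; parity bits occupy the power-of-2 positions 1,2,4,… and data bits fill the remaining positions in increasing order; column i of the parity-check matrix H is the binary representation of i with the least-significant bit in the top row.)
Syndrome s = H · r^T (mod 2), r = 1111011110100111101001011110000:
  s[0] = (1010101010101010101010101010101)·(1111011110100111101001011110000) mod 2 = 1+0+1+0+0+0+1+0+1+0+1+0+0+0+1+0+1+0+1+0+0+0+0+0+1+0+1+0+0+0+0 mod 2 = 0
  s[1] = (0110011001100110011001100110011)·(1111011110100111101001011110000) mod 2 = 0+1+1+0+0+1+1+0+0+0+1+0+0+1+1+0+0+0+1+0+0+1+0+0+0+1+1+0+0+0+0 mod 2 = 1
  s[2] = (0001111000011110000111100001111)·(1111011110100111101001011110000) mod 2 = 0+0+0+1+0+1+1+0+0+0+0+0+0+1+1+0+0+0+0+0+0+1+0+0+0+0+0+0+0+0+0 mod 2 = 0
  s[3] = (0000000111111110000000011111111)·(1111011110100111101001011110000) mod 2 = 0+0+0+0+0+0+0+1+1+0+1+0+0+1+1+0+0+0+0+0+0+0+0+1+1+1+1+0+0+0+0 mod 2 = 1
  s[4] = (0000000000000001111111111111111)·(1111011110100111101001011110000) mod 2 = 0+0+0+0+0+0+0+0+0+0+0+0+0+0+0+1+1+0+1+0+0+1+0+1+1+1+1+0+0+0+0 mod 2 = 0
Syndrome = 01010
Column i of H is the binary representation of i, so the syndrome is the binary index of the flipped bit.
Read s = 01010 with s[0] as LSB: 0·2^0 + 1·2^1 + 0·2^2 + 1·2^3 + 0·2^4 = 10.
Error is at bit position 10.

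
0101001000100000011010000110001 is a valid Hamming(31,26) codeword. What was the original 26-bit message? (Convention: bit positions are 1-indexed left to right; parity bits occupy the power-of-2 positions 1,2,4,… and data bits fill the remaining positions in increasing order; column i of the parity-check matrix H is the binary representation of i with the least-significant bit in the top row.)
Parity bits occupy power-of-2 positions; data bits are at positions {3,5,6,7,9,10,11,12,13,14,15,17,18,19,20,21,22,23,24,25,26,27,28,29,30,31} (1-indexed).
Extract: c[3]=0 c[5]=0 c[6]=0 c[7]=1 c[9]=0 c[10]=0 c[11]=1 c[12]=0 c[13]=0 c[14]=0 c[15]=0 c[17]=0 c[18]=1 c[19]=1 c[20]=0 c[21]=1 c[22]=0 c[23]=0 c[24]=0 c[25]=0 c[26]=1 c[27]=1 c[28]=0 c[29]=0 c[30]=0 c[31]=1
Data = 00010010000011010000110001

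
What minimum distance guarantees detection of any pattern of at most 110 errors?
Detecting e errors requires d_min ≥ e + 1 = 110 + 1 = 111.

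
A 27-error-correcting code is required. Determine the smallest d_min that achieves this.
Correcting t errors requires d_min ≥ 2t + 1 = 2·27 + 1 = 55.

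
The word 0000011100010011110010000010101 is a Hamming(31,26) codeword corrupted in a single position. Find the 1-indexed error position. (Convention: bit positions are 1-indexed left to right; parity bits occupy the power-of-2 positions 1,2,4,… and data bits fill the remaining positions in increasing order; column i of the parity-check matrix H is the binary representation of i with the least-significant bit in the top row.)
Syndrome s = H · r^T (mod 2), r = 0000011100010011110010000010101:
  s[0] = (1010101010101010101010101010101)·(0000011100010011110010000010101) mod 2 = 0+0+0+0+0+0+1+0+0+0+0+0+0+0+1+0+1+0+0+0+1+0+0+0+0+0+1+0+1+0+1 mod 2 = 1
  s[1] = (0110011001100110011001100110011)·(0000011100010011110010000010101) mod 2 = 0+0+0+0+0+1+1+0+0+0+0+0+0+0+1+0+0+1+0+0+0+0+0+0+0+0+1+0+0+0+1 mod 2 = 0
  s[2] = (0001111000011110000111100001111)·(0000011100010011110010000010101) mod 2 = 0+0+0+0+0+1+1+0+0+0+0+1+0+0+1+0+0+0+0+0+1+0+0+0+0+0+0+0+1+0+1 mod 2 = 1
  s[3] = (0000000111111110000000011111111)·(0000011100010011110010000010101) mod 2 = 0+0+0+0+0+0+0+1+0+0+0+1+0+0+1+0+0+0+0+0+0+0+0+0+0+0+1+0+1+0+1 mod 2 = 0
  s[4] = (0000000000000001111111111111111)·(0000011100010011110010000010101) mod 2 = 0+0+0+0+0+0+0+0+0+0+0+0+0+0+0+1+1+1+0+0+1+0+0+0+0+0+1+0+1+0+1 mod 2 = 1
Syndrome = 10101
Column i of H is the binary representation of i, so the syndrome is the binary index of the flipped bit.
Read s = 10101 with s[0] as LSB: 1·2^0 + 0·2^1 + 1·2^2 + 0·2^3 + 1·2^4 = 21.
Error is at bit position 21.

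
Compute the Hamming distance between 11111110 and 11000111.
XOR = 00111001, count of 1s = 4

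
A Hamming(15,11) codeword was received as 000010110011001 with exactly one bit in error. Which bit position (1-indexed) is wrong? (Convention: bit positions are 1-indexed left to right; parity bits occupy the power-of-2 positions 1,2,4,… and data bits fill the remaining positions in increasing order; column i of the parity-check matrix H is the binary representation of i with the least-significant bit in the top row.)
Syndrome s = H · r^T (mod 2), r = 000010110011001:
  s[0] = (101010101010101)·(000010110011001) mod 2 = 0+0+0+0+1+0+1+0+0+0+1+0+0+0+1 mod 2 = 0
  s[1] = (011001100110011)·(000010110011001) mod 2 = 0+0+0+0+0+0+1+0+0+0+1+0+0+0+1 mod 2 = 1
  s[2] = (000111100001111)·(000010110011001) mod 2 = 0+0+0+0+1+0+1+0+0+0+0+1+0+0+1 mod 2 = 0
  s[3] = (000000011111111)·(000010110011001) mod 2 = 0+0+0+0+0+0+0+1+0+0+1+1+0+0+1 mod 2 = 0
Syndrome = 0100
Column i of H is the binary representation of i, so the syndrome is the binary index of the flipped bit.
Read s = 0100 with s[0] as LSB: 0·2^0 + 1·2^1 + 0·2^2 + 0·2^3 = 2.
Error is at bit position 2.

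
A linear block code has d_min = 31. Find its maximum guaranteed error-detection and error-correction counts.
(a) Detection requires d_min ≥ e+1, so e ≤ d_min − 1 = 30.
(b) Correction requires d_min ≥ 2t+1, so t ≤ ⌊(d_min − 1)/2⌋ = ⌊30/2⌋ = 15.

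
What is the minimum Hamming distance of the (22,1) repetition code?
d_min = 22 (the only two codewords are 0…0 and 1…1, differing in all 22 positions).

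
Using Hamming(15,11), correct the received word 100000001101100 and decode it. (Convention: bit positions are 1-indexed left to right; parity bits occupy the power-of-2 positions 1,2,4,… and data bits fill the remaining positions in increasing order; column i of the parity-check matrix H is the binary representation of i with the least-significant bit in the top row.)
Syndrome s = H · r^T (mod 2), r = 100000001101100:
  s[0] = (101010101010101)·(100000001101100) mod 2 = 1+0+0+0+0+0+0+0+1+0+0+0+1+0+0 mod 2 = 1
  s[1] = (011001100110011)·(100000001101100) mod 2 = 0+0+0+0+0+0+0+0+0+1+0+0+0+0+0 mod 2 = 1
  s[2] = (000111100001111)·(100000001101100) mod 2 = 0+0+0+0+0+0+0+0+0+0+0+1+1+0+0 mod 2 = 0
  s[3] = (000000011111111)·(100000001101100) mod 2 = 0+0+0+0+0+0+0+0+1+1+0+1+1+0+0 mod 2 = 0
Syndrome = 1100
Column 3 of H equals this syndrome → error at bit 3 (1-indexed).
Flip bit 3: 100000001101100 → 101000001101100
Extract data bits at positions {3,5,6,7,9,10,11,12,13,14,15}: 10001101100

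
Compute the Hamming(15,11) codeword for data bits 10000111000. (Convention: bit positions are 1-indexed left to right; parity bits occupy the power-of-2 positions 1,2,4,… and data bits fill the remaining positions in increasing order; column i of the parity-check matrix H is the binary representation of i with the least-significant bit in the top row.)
Codeword c = d · G (mod 2), d = 10000111000:
  c[0] = d·G[:,0] = (10000111000)·(11011010101) mod 2 = 1+0+0+0+0+0+1+0+0+0+0 mod 2 = 0
  c[1] = d·G[:,1] = (10000111000)·(10110110011) mod 2 = 1+0+0+0+0+1+1+0+0+0+0 mod 2 = 1
  c[2] = d·G[:,2] = (10000111000)·(10000000000) mod 2 = 1+0+0+0+0+0+0+0+0+0+0 mod 2 = 1
  c[3] = d·G[:,3] = (10000111000)·(01110001111) mod 2 = 0+0+0+0+0+0+0+1+0+0+0 mod 2 = 1
  c[4] = d·G[:,4] = (10000111000)·(01000000000) mod 2 = 0+0+0+0+0+0+0+0+0+0+0 mod 2 = 0
  c[5] = d·G[:,5] = (10000111000)·(00100000000) mod 2 = 0+0+0+0+0+0+0+0+0+0+0 mod 2 = 0
  c[6] = d·G[:,6] = (10000111000)·(00010000000) mod 2 = 0+0+0+0+0+0+0+0+0+0+0 mod 2 = 0
  c[7] = d·G[:,7] = (10000111000)·(00001111111) mod 2 = 0+0+0+0+0+1+1+1+0+0+0 mod 2 = 1
  c[8] = d·G[:,8] = (10000111000)·(00001000000) mod 2 = 0+0+0+0+0+0+0+0+0+0+0 mod 2 = 0
  c[9] = d·G[:,9] = (10000111000)·(00000100000) mod 2 = 0+0+0+0+0+1+0+0+0+0+0 mod 2 = 1
  c[10] = d·G[:,10] = (10000111000)·(00000010000) mod 2 = 0+0+0+0+0+0+1+0+0+0+0 mod 2 = 1
  c[11] = d·G[:,11] = (10000111000)·(00000001000) mod 2 = 0+0+0+0+0+0+0+1+0+0+0 mod 2 = 1
  c[12] = d·G[:,12] = (10000111000)·(00000000100) mod 2 = 0+0+0+0+0+0+0+0+0+0+0 mod 2 = 0
  c[13] = d·G[:,13] = (10000111000)·(00000000010) mod 2 = 0+0+0+0+0+0+0+0+0+0+0 mod 2 = 0
  c[14] = d·G[:,14] = (10000111000)·(00000000001) mod 2 = 0+0+0+0+0+0+0+0+0+0+0 mod 2 = 0
Codeword = 011100010111000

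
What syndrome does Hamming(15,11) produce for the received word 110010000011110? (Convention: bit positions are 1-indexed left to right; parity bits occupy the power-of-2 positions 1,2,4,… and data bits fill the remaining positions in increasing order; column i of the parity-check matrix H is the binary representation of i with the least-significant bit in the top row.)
Syndrome s = H · r^T (mod 2), r = 110010000011110:
  s[0] = (101010101010101)·(110010000011110) mod 2 = 1+0+0+0+1+0+0+0+0+0+1+0+1+0+0 mod 2 = 0
  s[1] = (011001100110011)·(110010000011110) mod 2 = 0+1+0+0+0+0+0+0+0+0+1+0+0+1+0 mod 2 = 1
  s[2] = (000111100001111)·(110010000011110) mod 2 = 0+0+0+0+1+0+0+0+0+0+0+1+1+1+0 mod 2 = 0
  s[3] = (000000011111111)·(110010000011110) mod 2 = 0+0+0+0+0+0+0+0+0+0+1+1+1+1+0 mod 2 = 0
Syndrome = 0100
Non-zero syndrome: error at position 2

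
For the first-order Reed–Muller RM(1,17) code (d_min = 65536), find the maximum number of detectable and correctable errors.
Detection only: up to d_min − 1 = 65535 errors.
Correction: up to ⌊(d_min − 1)/2⌋ = ⌊65535/2⌋ = 32767 errors.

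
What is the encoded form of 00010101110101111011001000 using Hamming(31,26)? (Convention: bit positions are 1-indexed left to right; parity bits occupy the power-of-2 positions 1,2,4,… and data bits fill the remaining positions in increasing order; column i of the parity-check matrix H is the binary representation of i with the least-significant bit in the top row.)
Codeword c = d · G (mod 2), d = 00010101110101111011001000:
  c[0] = d·G[:,0] = (00010101110101111011001000)·(11011010101101010101010101) mod 2 = 0+0+0+1+0+0+0+0+1+0+0+1+0+1+0+1+0+0+0+1+0+0+0+0+0+0 mod 2 = 0
  c[1] = d·G[:,1] = (00010101110101111011001000)·(10110110011011001100110011) mod 2 = 0+0+0+1+0+1+0+0+0+1+0+0+0+1+0+0+1+0+0+0+0+0+0+0+0+0 mod 2 = 1
  c[2] = d·G[:,2] = (00010101110101111011001000)·(10000000000000000000000000) mod 2 = 0+0+0+0+0+0+0+0+0+0+0+0+0+0+0+0+0+0+0+0+0+0+0+0+0+0 mod 2 = 0
  c[3] = d·G[:,3] = (00010101110101111011001000)·(01110001111000111100001111) mod 2 = 0+0+0+1+0+0+0+1+1+1+0+0+0+0+1+1+1+0+0+0+0+0+1+0+0+0 mod 2 = 0
  c[4] = d·G[:,4] = (00010101110101111011001000)·(01000000000000000000000000) mod 2 = 0+0+0+0+0+0+0+0+0+0+0+0+0+0+0+0+0+0+0+0+0+0+0+0+0+0 mod 2 = 0
  c[5] = d·G[:,5] = (00010101110101111011001000)·(00100000000000000000000000) mod 2 = 0+0+0+0+0+0+0+0+0+0+0+0+0+0+0+0+0+0+0+0+0+0+0+0+0+0 mod 2 = 0
  c[6] = d·G[:,6] = (00010101110101111011001000)·(00010000000000000000000000) mod 2 = 0+0+0+1+0+0+0+0+0+0+0+0+0+0+0+0+0+0+0+0+0+0+0+0+0+0 mod 2 = 1
  c[7] = d·G[:,7] = (00010101110101111011001000)·(00001111111000000011111111) mod 2 = 0+0+0+0+0+1+0+1+1+1+0+0+0+0+0+0+0+0+1+1+0+0+1+0+0+0 mod 2 = 1
  c[8] = d·G[:,8] = (00010101110101111011001000)·(00001000000000000000000000) mod 2 = 0+0+0+0+0+0+0+0+0+0+0+0+0+0+0+0+0+0+0+0+0+0+0+0+0+0 mod 2 = 0
  c[9] = d·G[:,9] = (00010101110101111011001000)·(00000100000000000000000000) mod 2 = 0+0+0+0+0+1+0+0+0+0+0+0+0+0+0+0+0+0+0+0+0+0+0+0+0+0 mod 2 = 1
  c[10] = d·G[:,10] = (00010101110101111011001000)·(00000010000000000000000000) mod 2 = 0+0+0+0+0+0+0+0+0+0+0+0+0+0+0+0+0+0+0+0+0+0+0+0+0+0 mod 2 = 0
  c[11] = d·G[:,11] = (00010101110101111011001000)·(00000001000000000000000000) mod 2 = 0+0+0+0+0+0+0+1+0+0+0+0+0+0+0+0+0+0+0+0+0+0+0+0+0+0 mod 2 = 1
  c[12] = d·G[:,12] = (00010101110101111011001000)·(00000000100000000000000000) mod 2 = 0+0+0+0+0+0+0+0+1+0+0+0+0+0+0+0+0+0+0+0+0+0+0+0+0+0 mod 2 = 1
  c[13] = d·G[:,13] = (00010101110101111011001000)·(00000000010000000000000000) mod 2 = 0+0+0+0+0+0+0+0+0+1+0+0+0+0+0+0+0+0+0+0+0+0+0+0+0+0 mod 2 = 1
  c[14] = d·G[:,14] = (00010101110101111011001000)·(00000000001000000000000000) mod 2 = 0+0+0+0+0+0+0+0+0+0+0+0+0+0+0+0+0+0+0+0+0+0+0+0+0+0 mod 2 = 0
  c[15] = d·G[:,15] = (00010101110101111011001000)·(00000000000111111111111111) mod 2 = 0+0+0+0+0+0+0+0+0+0+0+1+0+1+1+1+1+0+1+1+0+0+1+0+0+0 mod 2 = 0
  c[16] = d·G[:,16] = (00010101110101111011001000)·(00000000000100000000000000) mod 2 = 0+0+0+0+0+0+0+0+0+0+0+1+0+0+0+0+0+0+0+0+0+0+0+0+0+0 mod 2 = 1
  c[17] = d·G[:,17] = (00010101110101111011001000)·(00000000000010000000000000) mod 2 = 0+0+0+0+0+0+0+0+0+0+0+0+0+0+0+0+0+0+0+0+0+0+0+0+0+0 mod 2 = 0
  c[18] = d·G[:,18] = (00010101110101111011001000)·(00000000000001000000000000) mod 2 = 0+0+0+0+0+0+0+0+0+0+0+0+0+1+0+0+0+0+0+0+0+0+0+0+0+0 mod 2 = 1
  c[19] = d·G[:,19] = (00010101110101111011001000)·(00000000000000100000000000) mod 2 = 0+0+0+0+0+0+0+0+0+0+0+0+0+0+1+0+0+0+0+0+0+0+0+0+0+0 mod 2 = 1
  c[20] = d·G[:,20] = (00010101110101111011001000)·(00000000000000010000000000) mod 2 = 0+0+0+0+0+0+0+0+0+0+0+0+0+0+0+1+0+0+0+0+0+0+0+0+0+0 mod 2 = 1
  c[21] = d·G[:,21] = (00010101110101111011001000)·(00000000000000001000000000) mod 2 = 0+0+0+0+0+0+0+0+0+0+0+0+0+0+0+0+1+0+0+0+0+0+0+0+0+0 mod 2 = 1
  c[22] = d·G[:,22] = (00010101110101111011001000)·(00000000000000000100000000) mod 2 = 0+0+0+0+0+0+0+0+0+0+0+0+0+0+0+0+0+0+0+0+0+0+0+0+0+0 mod 2 = 0
  c[23] = d·G[:,23] = (00010101110101111011001000)·(00000000000000000010000000) mod 2 = 0+0+0+0+0+0+0+0+0+0+0+0+0+0+0+0+0+0+1+0+0+0+0+0+0+0 mod 2 = 1
  c[24] = d·G[:,24] = (00010101110101111011001000)·(00000000000000000001000000) mod 2 = 0+0+0+0+0+0+0+0+0+0+0+0+0+0+0+0+0+0+0+1+0+0+0+0+0+0 mod 2 = 1
  c[25] = d·G[:,25] = (00010101110101111011001000)·(00000000000000000000100000) mod 2 = 0+0+0+0+0+0+0+0+0+0+0+0+0+0+0+0+0+0+0+0+0+0+0+0+0+0 mod 2 = 0
  c[26] = d·G[:,26] = (00010101110101111011001000)·(00000000000000000000010000) mod 2 = 0+0+0+0+0+0+0+0+0+0+0+0+0+0+0+0+0+0+0+0+0+0+0+0+0+0 mod 2 = 0
  c[27] = d·G[:,27] = (00010101110101111011001000)·(00000000000000000000001000) mod 2 = 0+0+0+0+0+0+0+0+0+0+0+0+0+0+0+0+0+0+0+0+0+0+1+0+0+0 mod 2 = 1
  c[28] = d·G[:,28] = (00010101110101111011001000)·(00000000000000000000000100) mod 2 = 0+0+0+0+0+0+0+0+0+0+0+0+0+0+0+0+0+0+0+0+0+0+0+0+0+0 mod 2 = 0
  c[29] = d·G[:,29] = (00010101110101111011001000)·(00000000000000000000000010) mod 2 = 0+0+0+0+0+0+0+0+0+0+0+0+0+0+0+0+0+0+0+0+0+0+0+0+0+0 mod 2 = 0
  c[30] = d·G[:,30] = (00010101110101111011001000)·(00000000000000000000000001) mod 2 = 0+0+0+0+0+0+0+0+0+0+0+0+0+0+0+0+0+0+0+0+0+0+0+0+0+0 mod 2 = 0
Codeword = 0100001101011100101111011001000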